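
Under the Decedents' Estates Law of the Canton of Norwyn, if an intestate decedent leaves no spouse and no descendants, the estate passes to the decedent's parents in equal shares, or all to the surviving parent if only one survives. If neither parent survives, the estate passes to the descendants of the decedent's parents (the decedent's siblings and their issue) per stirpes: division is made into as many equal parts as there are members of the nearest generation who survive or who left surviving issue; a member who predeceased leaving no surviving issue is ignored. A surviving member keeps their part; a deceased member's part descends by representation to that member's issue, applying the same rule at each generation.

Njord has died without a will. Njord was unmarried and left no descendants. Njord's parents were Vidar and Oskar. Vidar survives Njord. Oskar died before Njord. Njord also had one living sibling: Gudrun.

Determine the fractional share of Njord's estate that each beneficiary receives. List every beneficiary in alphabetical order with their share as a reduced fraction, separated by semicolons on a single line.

Vidar 1

Only one parent, Vidar, survives, so Vidar takes the entire estate. The siblings take nothing because a surviving parent has priority.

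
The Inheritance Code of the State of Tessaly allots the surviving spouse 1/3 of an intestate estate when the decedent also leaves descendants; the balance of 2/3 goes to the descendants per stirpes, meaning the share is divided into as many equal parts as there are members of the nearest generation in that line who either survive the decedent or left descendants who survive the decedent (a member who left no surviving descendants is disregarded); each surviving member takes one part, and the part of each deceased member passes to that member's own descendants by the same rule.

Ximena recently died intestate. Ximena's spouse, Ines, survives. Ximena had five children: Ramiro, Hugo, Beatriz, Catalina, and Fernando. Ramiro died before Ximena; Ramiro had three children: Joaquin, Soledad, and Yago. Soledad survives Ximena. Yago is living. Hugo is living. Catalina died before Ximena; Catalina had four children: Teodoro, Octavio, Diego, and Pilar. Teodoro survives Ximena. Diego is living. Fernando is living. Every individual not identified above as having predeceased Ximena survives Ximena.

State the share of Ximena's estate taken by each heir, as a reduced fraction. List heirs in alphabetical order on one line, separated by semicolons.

Ines, as surviving spouse, takes 1/3.
The remaining 2/3 passes to Ximena's descendants per stirpes.
The 2/3 is divided into 5 equal shares of 2/15 among Ramiro, Hugo, Beatriz, Catalina, Fernando.
Ramiro predeceased; the 2/15 allotted to Ramiro's branch passes to Ramiro's issue by representation.
The 2/15 is divided into 3 equal shares of 2/45 among Joaquin, Soledad, Yago.
Joaquin is living and takes 2/45.
Soledad is living and takes 2/45.
Yago is living and takes 2/45.
Hugo is living and takes 2/15.
Beatriz is living and takes 2/15.
Catalina predeceased; the 2/15 allotted to Catalina's branch passes to Catalina's issue by representation.
The 2/15 is divided into 4 equal shares of 1/30 among Teodoro, Octavio, Diego, Pilar.
Teodoro is living and takes 1/30.
Octavio is living and takes 1/30.
Diego is living and takes 1/30.
Pilar is living and takes 1/30.
Fernando is living and takes 2/15.

Beatriz 2/15; Diego 1/30; Fernando 2/15; Hugo 2/15; Ines 1/3; Joaquin 2/45; Octavio 1/30; Pilar 1/30; Soledad 2/45; Teodoro 1/30; Yago 2/45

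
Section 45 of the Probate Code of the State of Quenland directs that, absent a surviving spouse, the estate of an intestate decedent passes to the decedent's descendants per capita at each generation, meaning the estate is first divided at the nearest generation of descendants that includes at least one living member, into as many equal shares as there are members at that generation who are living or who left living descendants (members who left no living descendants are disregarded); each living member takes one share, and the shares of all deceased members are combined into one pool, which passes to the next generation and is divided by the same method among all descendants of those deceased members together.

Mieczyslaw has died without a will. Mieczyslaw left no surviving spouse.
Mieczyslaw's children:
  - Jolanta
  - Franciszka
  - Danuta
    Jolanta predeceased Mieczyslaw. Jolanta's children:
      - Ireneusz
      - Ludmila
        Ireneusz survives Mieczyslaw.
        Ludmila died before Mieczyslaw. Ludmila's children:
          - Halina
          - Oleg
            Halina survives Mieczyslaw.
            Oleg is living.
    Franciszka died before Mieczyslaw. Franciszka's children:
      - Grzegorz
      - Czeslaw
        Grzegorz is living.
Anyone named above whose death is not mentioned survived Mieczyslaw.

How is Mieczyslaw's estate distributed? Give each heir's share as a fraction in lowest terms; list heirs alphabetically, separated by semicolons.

There is no surviving spouse, so the entire estate passes to Mieczyslaw's descendants per capita at each generation.
At generation 1 (Jolanta, Franciszka, Danuta) there are 3 shares of (1)/3 = 1/3 each.
Living: Danuta — each takes 1/3.
Deceased: Jolanta and Franciszka. Their combined 2/3 is pooled and carried to generation 2.
At generation 2 (Ireneusz, Ludmila, Grzegorz, Czeslaw) there are 4 shares of (2/3)/4 = 1/6 each.
Living: Ireneusz, Grzegorz, and Czeslaw — each takes 1/6.
Deceased: Ludmila. That 1/6 share is carried to generation 3.
At generation 3 (Halina, Oleg) there are 2 shares of (1/6)/2 = 1/12 each.
Living: Halina and Oleg — each takes 1/12.

Czeslaw 1/6; Danuta 1/3; Grzegorz 1/6; Halina 1/12; Ireneusz 1/6; Oleg 1/12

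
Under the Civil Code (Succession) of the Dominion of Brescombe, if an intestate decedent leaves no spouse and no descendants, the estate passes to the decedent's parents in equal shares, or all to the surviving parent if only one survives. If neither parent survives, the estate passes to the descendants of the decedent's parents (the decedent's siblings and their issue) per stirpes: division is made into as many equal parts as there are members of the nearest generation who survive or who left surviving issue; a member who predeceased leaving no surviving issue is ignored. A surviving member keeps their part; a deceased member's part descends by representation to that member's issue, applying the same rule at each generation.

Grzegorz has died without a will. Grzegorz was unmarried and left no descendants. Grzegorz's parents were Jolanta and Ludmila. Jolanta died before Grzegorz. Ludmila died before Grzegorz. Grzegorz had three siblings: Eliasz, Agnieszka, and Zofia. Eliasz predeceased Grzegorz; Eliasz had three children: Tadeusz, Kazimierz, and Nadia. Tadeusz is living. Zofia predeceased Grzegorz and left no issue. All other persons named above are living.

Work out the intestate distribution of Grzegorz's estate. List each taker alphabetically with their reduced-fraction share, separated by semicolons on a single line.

Neither parent survives and there are no descendants, so the estate passes to Grzegorz's siblings and their issue per stirpes.
Zofia left no surviving issue, so that branch lapses and is disregarded.
The estate is divided into 2 equal shares of 1/2 among Eliasz, Agnieszka.
Eliasz predeceased; the 1/2 allotted to Eliasz's branch passes to Eliasz's issue by representation.
The 1/2 is divided into 3 equal shares of 1/6 among Tadeusz, Kazimierz, Nadia.
Tadeusz is living and takes 1/6.
Kazimierz is living and takes 1/6.
Nadia is living and takes 1/6.
Agnieszka is living and takes 1/2.

Agnieszka 1/2; Kazimierz 1/6; Nadia 1/6; Tadeusz 1/6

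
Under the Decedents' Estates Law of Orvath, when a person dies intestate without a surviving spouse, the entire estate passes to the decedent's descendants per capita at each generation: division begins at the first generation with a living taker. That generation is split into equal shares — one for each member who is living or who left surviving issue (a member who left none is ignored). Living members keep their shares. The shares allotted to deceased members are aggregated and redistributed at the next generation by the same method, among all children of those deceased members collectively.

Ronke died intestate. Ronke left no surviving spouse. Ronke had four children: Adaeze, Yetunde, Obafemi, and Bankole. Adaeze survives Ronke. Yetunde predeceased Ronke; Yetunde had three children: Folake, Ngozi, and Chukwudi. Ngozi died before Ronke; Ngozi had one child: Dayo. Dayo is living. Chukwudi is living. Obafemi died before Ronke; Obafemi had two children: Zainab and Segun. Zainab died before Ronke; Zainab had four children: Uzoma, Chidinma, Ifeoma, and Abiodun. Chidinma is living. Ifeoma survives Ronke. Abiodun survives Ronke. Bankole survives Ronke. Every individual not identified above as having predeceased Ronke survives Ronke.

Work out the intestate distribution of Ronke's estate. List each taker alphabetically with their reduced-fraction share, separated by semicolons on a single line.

Abiodun 1/25; Adaeze 1/4; Bankole 1/4; Chidinma 1/25; Chukwudi 1/10; Dayo 1/25; Folake 1/10; Ifeoma 1/25; Segun 1/10; Uzoma 1/25

There is no surviving spouse, so the entire estate passes to Ronke's descendants per capita at each generation.
At generation 1 (Adaeze, Yetunde, Obafemi, Bankole) there are 4 shares of (1)/4 = 1/4 each.
Living: Adaeze and Bankole — each takes 1/4.
Deceased: Yetunde and Obafemi. Their combined 1/2 is pooled and carried to generation 2.
At generation 2 (Folake, Ngozi, Chukwudi, Zainab, Segun) there are 5 shares of (1/2)/5 = 1/10 each.
Living: Folake, Chukwudi, and Segun — each takes 1/10.
Deceased: Ngozi and Zainab. Their combined 1/5 is pooled and carried to generation 3.
At generation 3 (Dayo, Uzoma, Chidinma, Ifeoma, Abiodun) there are 5 shares of (1/5)/5 = 1/25 each.
Living: Dayo, Uzoma, Chidinma, Ifeoma, and Abiodun — each takes 1/25.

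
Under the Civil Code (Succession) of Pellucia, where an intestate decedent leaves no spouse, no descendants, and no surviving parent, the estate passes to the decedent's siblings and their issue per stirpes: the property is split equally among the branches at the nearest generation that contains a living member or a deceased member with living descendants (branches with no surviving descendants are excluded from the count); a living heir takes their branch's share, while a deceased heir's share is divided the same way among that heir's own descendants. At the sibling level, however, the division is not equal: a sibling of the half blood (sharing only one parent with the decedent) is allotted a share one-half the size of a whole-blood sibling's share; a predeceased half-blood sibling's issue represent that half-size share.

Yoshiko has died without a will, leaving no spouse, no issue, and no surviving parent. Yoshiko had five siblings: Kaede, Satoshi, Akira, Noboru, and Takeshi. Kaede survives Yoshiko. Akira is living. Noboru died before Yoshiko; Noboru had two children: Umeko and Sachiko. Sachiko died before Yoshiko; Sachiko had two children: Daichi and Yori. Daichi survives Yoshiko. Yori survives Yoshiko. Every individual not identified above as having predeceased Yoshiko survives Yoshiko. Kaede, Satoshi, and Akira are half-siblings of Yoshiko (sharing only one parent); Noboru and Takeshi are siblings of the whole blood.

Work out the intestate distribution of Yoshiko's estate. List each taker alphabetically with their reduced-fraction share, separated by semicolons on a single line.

No spouse, descendants, or parent survives, so the estate passes to Yoshiko's siblings per stirpes.
Half-blood siblings count for one-half the weight of whole-blood siblings at the initial division.
Dividing 1 in proportion to weights (total weight 7/2): Kaede (weight 1/2) → 1/7; Satoshi (weight 1/2) → 1/7; Akira (weight 1/2) → 1/7; Noboru (weight 1) → 2/7; Takeshi (weight 1) → 2/7.
Kaede is living and takes 1/7.
Satoshi is living and takes 1/7.
Akira is living and takes 1/7.
Noboru predeceased; the 2/7 allotted to Noboru's branch passes to Noboru's issue by representation.
The 2/7 is divided into 2 equal shares of 1/7 among Umeko, Sachiko.
Umeko is living and takes 1/7.
Sachiko predeceased; the 1/7 allotted to Sachiko's branch passes to Sachiko's issue by representation.
The 1/7 is divided into 2 equal shares of 1/14 among Daichi, Yori.
Daichi is living and takes 1/14.
Yori is living and takes 1/14.
Takeshi is living and takes 2/7.

Akira 1/7; Daichi 1/14; Kaede 1/7; Satoshi 1/7; Takeshi 2/7; Umeko 1/7; Yori 1/14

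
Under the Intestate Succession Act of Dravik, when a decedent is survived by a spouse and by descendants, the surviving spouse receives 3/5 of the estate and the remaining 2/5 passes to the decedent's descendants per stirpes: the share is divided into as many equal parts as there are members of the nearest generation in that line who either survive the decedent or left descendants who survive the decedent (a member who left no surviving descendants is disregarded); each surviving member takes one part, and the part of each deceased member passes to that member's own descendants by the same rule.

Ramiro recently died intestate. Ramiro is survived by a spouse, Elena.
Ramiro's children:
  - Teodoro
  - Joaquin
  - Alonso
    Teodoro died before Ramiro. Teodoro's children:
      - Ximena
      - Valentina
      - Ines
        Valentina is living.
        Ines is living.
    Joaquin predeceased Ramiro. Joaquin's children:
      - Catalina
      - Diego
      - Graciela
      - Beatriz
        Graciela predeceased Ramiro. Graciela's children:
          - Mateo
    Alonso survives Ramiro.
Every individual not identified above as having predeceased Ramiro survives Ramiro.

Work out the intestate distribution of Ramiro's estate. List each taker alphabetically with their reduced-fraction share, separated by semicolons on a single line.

Alonso 2/15; Beatriz 1/30; Catalina 1/30; Diego 1/30; Elena 3/5; Ines 2/45; Mateo 1/30; Valentina 2/45; Ximena 2/45

Elena, as surviving spouse, takes 3/5.
The remaining 2/5 passes to Ramiro's descendants per stirpes.
The 2/5 is divided into 3 equal shares of 2/15 among Teodoro, Joaquin, Alonso.
Teodoro predeceased; the 2/15 allotted to Teodoro's branch passes to Teodoro's issue by representation.
The 2/15 is divided into 3 equal shares of 2/45 among Ximena, Valentina, Ines.
Ximena is living and takes 2/45.
Valentina is living and takes 2/45.
Ines is living and takes 2/45.
Joaquin predeceased; the 2/15 allotted to Joaquin's branch passes to Joaquin's issue by representation.
The 2/15 is divided into 4 equal shares of 1/30 among Catalina, Diego, Graciela, Beatriz.
Catalina is living and takes 1/30.
Diego is living and takes 1/30.
Graciela predeceased; the 1/30 allotted to Graciela's branch passes to Graciela's issue by representation.
Mateo is the sole taker at this level and receives the full 1/30.
Beatriz is living and takes 1/30.
Alonso is living and takes 2/15.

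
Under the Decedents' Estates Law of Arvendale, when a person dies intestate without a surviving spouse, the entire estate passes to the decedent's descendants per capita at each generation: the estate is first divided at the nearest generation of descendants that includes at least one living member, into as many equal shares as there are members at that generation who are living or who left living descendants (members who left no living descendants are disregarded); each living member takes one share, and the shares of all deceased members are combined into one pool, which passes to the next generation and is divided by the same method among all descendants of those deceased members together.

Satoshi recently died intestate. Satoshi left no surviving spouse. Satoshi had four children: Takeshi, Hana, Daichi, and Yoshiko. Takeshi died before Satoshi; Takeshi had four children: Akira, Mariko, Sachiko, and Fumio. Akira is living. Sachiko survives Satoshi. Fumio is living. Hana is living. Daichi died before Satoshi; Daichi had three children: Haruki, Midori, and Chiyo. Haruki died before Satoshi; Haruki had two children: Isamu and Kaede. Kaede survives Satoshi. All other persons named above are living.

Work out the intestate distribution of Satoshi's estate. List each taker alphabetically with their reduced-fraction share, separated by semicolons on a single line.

There is no surviving spouse, so the entire estate passes to Satoshi's descendants per capita at each generation.
At generation 1 (Takeshi, Hana, Daichi, Yoshiko) there are 4 shares of (1)/4 = 1/4 each.
Living: Hana and Yoshiko — each takes 1/4.
Deceased: Takeshi and Daichi. Their combined 1/2 is pooled and carried to generation 2.
At generation 2 (Akira, Mariko, Sachiko, Fumio, Haruki, Midori, Chiyo) there are 7 shares of (1/2)/7 = 1/14 each.
Living: Akira, Mariko, Sachiko, Fumio, Midori, and Chiyo — each takes 1/14.
Deceased: Haruki. That 1/14 share is carried to generation 3.
At generation 3 (Isamu, Kaede) there are 2 shares of (1/14)/2 = 1/28 each.
Living: Isamu and Kaede — each takes 1/28.

Akira 1/14; Chiyo 1/14; Fumio 1/14; Hana 1/4; Isamu 1/28; Kaede 1/28; Mariko 1/14; Midori 1/14; Sachiko 1/14; Yoshiko 1/4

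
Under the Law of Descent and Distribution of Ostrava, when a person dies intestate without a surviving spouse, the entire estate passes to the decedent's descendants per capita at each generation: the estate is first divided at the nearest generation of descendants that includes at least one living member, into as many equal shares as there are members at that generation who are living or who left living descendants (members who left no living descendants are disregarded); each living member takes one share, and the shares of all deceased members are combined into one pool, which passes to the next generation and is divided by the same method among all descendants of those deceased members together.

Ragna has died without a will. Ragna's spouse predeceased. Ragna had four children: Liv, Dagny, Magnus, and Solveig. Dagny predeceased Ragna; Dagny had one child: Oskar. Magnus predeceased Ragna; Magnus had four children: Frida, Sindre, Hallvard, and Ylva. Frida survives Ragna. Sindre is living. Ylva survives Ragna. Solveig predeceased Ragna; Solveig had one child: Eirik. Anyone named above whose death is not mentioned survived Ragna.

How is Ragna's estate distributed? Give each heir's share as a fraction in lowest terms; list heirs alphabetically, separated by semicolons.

There is no surviving spouse, so the entire estate passes to Ragna's descendants per capita at each generation.
At generation 1 (Liv, Dagny, Magnus, Solveig) there are 4 shares of (1)/4 = 1/4 each.
Living: Liv — each takes 1/4.
Deceased: Dagny, Magnus, and Solveig. Their combined 3/4 is pooled and carried to generation 2.
At generation 2 (Oskar, Frida, Sindre, Hallvard, Ylva, Eirik) there are 6 shares of (3/4)/6 = 1/8 each.
Living: Oskar, Frida, Sindre, Hallvard, Ylva, and Eirik — each takes 1/8.

Eirik 1/8; Frida 1/8; Hallvard 1/8; Liv 1/4; Oskar 1/8; Sindre 1/8; Ylva 1/8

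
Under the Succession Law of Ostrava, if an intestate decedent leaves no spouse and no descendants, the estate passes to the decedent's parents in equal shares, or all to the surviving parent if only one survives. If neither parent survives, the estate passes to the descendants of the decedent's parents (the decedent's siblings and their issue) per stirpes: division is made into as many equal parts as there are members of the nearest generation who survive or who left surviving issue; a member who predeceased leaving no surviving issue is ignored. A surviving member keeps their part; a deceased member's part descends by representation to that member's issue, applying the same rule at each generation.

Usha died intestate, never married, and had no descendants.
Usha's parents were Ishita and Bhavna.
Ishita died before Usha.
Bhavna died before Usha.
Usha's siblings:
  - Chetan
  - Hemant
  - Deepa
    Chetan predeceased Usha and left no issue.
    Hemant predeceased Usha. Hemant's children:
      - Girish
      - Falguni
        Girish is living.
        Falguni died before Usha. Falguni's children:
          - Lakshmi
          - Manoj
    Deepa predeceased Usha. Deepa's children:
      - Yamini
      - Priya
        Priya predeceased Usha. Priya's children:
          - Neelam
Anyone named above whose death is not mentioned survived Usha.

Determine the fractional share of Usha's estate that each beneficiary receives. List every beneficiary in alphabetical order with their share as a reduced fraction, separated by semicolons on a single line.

Girish 1/4; Lakshmi 1/8; Manoj 1/8; Neelam 1/4; Yamini 1/4

Neither parent survives and there are no descendants, so the estate passes to Usha's siblings and their issue per stirpes.
Chetan left no surviving issue, so that branch lapses and is disregarded.
The estate is divided into 2 equal shares of 1/2 among Hemant, Deepa.
Hemant predeceased; the 1/2 allotted to Hemant's branch passes to Hemant's issue by representation.
The 1/2 is divided into 2 equal shares of 1/4 among Girish, Falguni.
Girish is living and takes 1/4.
Falguni predeceased; the 1/4 allotted to Falguni's branch passes to Falguni's issue by representation.
The 1/4 is divided into 2 equal shares of 1/8 among Lakshmi, Manoj.
Lakshmi is living and takes 1/8.
Manoj is living and takes 1/8.
Deepa predeceased; the 1/2 allotted to Deepa's branch passes to Deepa's issue by representation.
The 1/2 is divided into 2 equal shares of 1/4 among Yamini, Priya.
Yamini is living and takes 1/4.
Priya predeceased; the 1/4 allotted to Priya's branch passes to Priya's issue by representation.
Neelam is the sole taker at this level and receives the full 1/4.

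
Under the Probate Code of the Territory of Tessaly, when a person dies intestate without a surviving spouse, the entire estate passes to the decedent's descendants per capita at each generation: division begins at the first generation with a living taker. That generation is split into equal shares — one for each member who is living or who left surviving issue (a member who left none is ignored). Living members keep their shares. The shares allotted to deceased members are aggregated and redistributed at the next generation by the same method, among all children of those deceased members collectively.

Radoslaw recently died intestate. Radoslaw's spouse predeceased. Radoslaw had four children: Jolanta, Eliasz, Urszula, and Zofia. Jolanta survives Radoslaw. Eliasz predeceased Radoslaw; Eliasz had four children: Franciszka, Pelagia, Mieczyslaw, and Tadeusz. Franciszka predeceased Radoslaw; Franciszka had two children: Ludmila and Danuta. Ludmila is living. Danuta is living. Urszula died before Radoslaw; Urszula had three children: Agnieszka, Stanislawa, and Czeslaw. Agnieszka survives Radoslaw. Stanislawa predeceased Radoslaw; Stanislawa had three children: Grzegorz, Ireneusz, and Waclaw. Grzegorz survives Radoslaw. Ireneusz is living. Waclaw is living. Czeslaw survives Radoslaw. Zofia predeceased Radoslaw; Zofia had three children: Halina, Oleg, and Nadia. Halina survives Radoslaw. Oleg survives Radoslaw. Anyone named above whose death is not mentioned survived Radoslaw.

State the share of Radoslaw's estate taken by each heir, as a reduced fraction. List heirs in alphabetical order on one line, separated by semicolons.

There is no surviving spouse, so the entire estate passes to Radoslaw's descendants per capita at each generation.
At generation 1 (Jolanta, Eliasz, Urszula, Zofia) there are 4 shares of (1)/4 = 1/4 each.
Living: Jolanta — each takes 1/4.
Deceased: Eliasz, Urszula, and Zofia. Their combined 3/4 is pooled and carried to generation 2.
At generation 2 (Franciszka, Pelagia, Mieczyslaw, Tadeusz, Agnieszka, Stanislawa, Czeslaw, Halina, Oleg, Nadia) there are 10 shares of (3/4)/10 = 3/40 each.
Living: Pelagia, Mieczyslaw, Tadeusz, Agnieszka, Czeslaw, Halina, Oleg, and Nadia — each takes 3/40.
Deceased: Franciszka and Stanislawa. Their combined 3/20 is pooled and carried to generation 3.
At generation 3 (Ludmila, Danuta, Grzegorz, Ireneusz, Waclaw) there are 5 shares of (3/20)/5 = 3/100 each.
Living: Ludmila, Danuta, Grzegorz, Ireneusz, and Waclaw — each takes 3/100.

Agnieszka 3/40; Czeslaw 3/40; Danuta 3/100; Grzegorz 3/100; Halina 3/40; Ireneusz 3/100; Jolanta 1/4; Ludmila 3/100; Mieczyslaw 3/40; Nadia 3/40; Oleg 3/40; Pelagia 3/40; Tadeusz 3/40; Waclaw 3/100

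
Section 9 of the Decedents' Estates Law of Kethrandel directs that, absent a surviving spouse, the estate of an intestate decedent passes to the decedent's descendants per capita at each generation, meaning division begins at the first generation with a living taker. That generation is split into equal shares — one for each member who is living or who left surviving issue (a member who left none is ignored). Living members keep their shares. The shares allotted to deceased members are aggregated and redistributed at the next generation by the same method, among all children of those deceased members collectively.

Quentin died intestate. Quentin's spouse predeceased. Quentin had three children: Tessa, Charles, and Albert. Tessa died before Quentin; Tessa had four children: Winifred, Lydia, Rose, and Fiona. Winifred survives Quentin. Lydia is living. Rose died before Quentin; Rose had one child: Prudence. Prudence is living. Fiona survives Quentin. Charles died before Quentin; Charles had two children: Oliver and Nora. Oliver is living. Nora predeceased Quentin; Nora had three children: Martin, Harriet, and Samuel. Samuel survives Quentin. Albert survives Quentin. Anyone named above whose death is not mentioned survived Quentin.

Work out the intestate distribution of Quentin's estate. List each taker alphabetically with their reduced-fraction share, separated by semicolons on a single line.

Albert 1/3; Fiona 1/9; Harriet 1/18; Lydia 1/9; Martin 1/18; Oliver 1/9; Prudence 1/18; Samuel 1/18; Winifred 1/9

There is no surviving spouse, so the entire estate passes to Quentin's descendants per capita at each generation.
At generation 1 (Tessa, Charles, Albert) there are 3 shares of (1)/3 = 1/3 each.
Living: Albert — each takes 1/3.
Deceased: Tessa and Charles. Their combined 2/3 is pooled and carried to generation 2.
At generation 2 (Winifred, Lydia, Rose, Fiona, Oliver, Nora) there are 6 shares of (2/3)/6 = 1/9 each.
Living: Winifred, Lydia, Fiona, and Oliver — each takes 1/9.
Deceased: Rose and Nora. Their combined 2/9 is pooled and carried to generation 3.
At generation 3 (Prudence, Martin, Harriet, Samuel) there are 4 shares of (2/9)/4 = 1/18 each.
Living: Prudence, Martin, Harriet, and Samuel — each takes 1/18.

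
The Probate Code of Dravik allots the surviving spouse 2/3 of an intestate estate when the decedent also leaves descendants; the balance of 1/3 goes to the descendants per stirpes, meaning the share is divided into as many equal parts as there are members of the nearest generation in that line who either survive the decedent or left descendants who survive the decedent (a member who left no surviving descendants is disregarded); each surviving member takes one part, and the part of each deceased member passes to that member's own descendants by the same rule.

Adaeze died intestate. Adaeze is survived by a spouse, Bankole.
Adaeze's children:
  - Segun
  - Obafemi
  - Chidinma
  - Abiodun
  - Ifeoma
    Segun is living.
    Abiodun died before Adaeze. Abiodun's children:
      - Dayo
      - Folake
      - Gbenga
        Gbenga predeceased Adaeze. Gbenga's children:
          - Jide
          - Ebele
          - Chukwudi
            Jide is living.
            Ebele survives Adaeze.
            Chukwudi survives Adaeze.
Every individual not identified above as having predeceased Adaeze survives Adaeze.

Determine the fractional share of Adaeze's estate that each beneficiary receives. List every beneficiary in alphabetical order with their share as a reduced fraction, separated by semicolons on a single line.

Bankole, as surviving spouse, takes 2/3.
The remaining 1/3 passes to Adaeze's descendants per stirpes.
The 1/3 is divided into 5 equal shares of 1/15 among Segun, Obafemi, Chidinma, Abiodun, Ifeoma.
Segun is living and takes 1/15.
Obafemi is living and takes 1/15.
Chidinma is living and takes 1/15.
Abiodun predeceased; the 1/15 allotted to Abiodun's branch passes to Abiodun's issue by representation.
The 1/15 is divided into 3 equal shares of 1/45 among Dayo, Folake, Gbenga.
Dayo is living and takes 1/45.
Folake is living and takes 1/45.
Gbenga predeceased; the 1/45 allotted to Gbenga's branch passes to Gbenga's issue by representation.
The 1/45 is divided into 3 equal shares of 1/135 among Jide, Ebele, Chukwudi.
Jide is living and takes 1/135.
Ebele is living and takes 1/135.
Chukwudi is living and takes 1/135.
Ifeoma is living and takes 1/15.

Bankole 2/3; Chidinma 1/15; Chukwudi 1/135; Dayo 1/45; Ebele 1/135; Folake 1/45; Ifeoma 1/15; Jide 1/135; Obafemi 1/15; Segun 1/15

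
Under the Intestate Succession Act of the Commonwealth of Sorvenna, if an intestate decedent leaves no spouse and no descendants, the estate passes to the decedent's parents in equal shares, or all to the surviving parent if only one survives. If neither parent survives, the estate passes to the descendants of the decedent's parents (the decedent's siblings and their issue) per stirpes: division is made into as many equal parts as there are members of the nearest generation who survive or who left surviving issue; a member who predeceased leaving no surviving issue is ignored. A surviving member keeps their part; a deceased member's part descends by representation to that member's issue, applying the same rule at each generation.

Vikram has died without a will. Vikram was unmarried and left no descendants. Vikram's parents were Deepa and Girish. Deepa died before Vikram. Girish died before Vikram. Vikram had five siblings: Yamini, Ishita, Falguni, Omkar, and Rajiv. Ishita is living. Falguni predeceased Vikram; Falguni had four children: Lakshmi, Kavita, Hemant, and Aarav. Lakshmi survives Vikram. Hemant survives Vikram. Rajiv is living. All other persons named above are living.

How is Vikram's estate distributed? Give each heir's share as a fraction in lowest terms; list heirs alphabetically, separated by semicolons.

Aarav 1/20; Hemant 1/20; Ishita 1/5; Kavita 1/20; Lakshmi 1/20; Omkar 1/5; Rajiv 1/5; Yamini 1/5

Neither parent survives and there are no descendants, so the estate passes to Vikram's siblings and their issue per stirpes.
The estate is divided into 5 equal shares of 1/5 among Yamini, Ishita, Falguni, Omkar, Rajiv.
Yamini is living and takes 1/5.
Ishita is living and takes 1/5.
Falguni predeceased; the 1/5 allotted to Falguni's branch passes to Falguni's issue by representation.
The 1/5 is divided into 4 equal shares of 1/20 among Lakshmi, Kavita, Hemant, Aarav.
Lakshmi is living and takes 1/20.
Kavita is living and takes 1/20.
Hemant is living and takes 1/20.
Aarav is living and takes 1/20.
Omkar is living and takes 1/5.
Rajiv is living and takes 1/5.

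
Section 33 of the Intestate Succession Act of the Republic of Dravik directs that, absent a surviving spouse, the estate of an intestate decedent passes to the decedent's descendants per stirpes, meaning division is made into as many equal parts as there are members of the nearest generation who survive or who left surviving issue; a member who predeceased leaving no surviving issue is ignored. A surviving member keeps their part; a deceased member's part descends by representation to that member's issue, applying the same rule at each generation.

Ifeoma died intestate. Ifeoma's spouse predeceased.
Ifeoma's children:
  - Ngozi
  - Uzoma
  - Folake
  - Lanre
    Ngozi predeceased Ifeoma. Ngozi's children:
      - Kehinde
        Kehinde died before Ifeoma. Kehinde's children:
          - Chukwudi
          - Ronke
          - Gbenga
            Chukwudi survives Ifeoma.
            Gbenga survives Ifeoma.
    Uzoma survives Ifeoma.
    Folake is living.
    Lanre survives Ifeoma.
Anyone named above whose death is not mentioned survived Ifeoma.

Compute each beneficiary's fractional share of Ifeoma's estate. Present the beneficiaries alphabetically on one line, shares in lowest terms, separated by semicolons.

There is no surviving spouse, so the entire estate passes to Ifeoma's descendants per stirpes.
The estate is divided into 4 equal shares of 1/4 among Ngozi, Uzoma, Folake, Lanre.
Ngozi predeceased; the 1/4 allotted to Ngozi's branch passes to Ngozi's issue by representation.
Kehinde's line is the sole branch at this level, so the full 1/4 passes to Kehinde's issue by representation.
The 1/4 is divided into 3 equal shares of 1/12 among Chukwudi, Ronke, Gbenga.
Chukwudi is living and takes 1/12.
Ronke is living and takes 1/12.
Gbenga is living and takes 1/12.
Uzoma is living and takes 1/4.
Folake is living and takes 1/4.
Lanre is living and takes 1/4.

Chukwudi 1/12; Folake 1/4; Gbenga 1/12; Lanre 1/4; Ronke 1/12; Uzoma 1/4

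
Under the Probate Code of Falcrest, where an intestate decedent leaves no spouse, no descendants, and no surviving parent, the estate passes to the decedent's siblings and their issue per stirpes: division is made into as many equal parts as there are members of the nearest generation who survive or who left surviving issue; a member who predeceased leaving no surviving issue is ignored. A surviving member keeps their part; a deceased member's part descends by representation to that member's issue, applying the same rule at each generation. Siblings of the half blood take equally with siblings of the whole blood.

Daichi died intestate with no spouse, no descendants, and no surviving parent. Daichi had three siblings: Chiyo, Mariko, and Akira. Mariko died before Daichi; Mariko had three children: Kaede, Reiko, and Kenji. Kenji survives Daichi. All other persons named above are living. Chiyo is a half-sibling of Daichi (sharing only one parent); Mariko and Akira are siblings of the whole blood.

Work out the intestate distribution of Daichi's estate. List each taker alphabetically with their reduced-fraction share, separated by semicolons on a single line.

No spouse, descendants, or parent survives, so the estate passes to Daichi's siblings per stirpes.
Half-blood and whole-blood siblings take equally under the stated rule.
The estate is divided into 3 equal shares of 1/3 among Chiyo, Mariko, Akira.
Chiyo is living and takes 1/3.
Mariko predeceased; the 1/3 allotted to Mariko's branch passes to Mariko's issue by representation.
The 1/3 is divided into 3 equal shares of 1/9 among Kaede, Reiko, Kenji.
Kaede is living and takes 1/9.
Reiko is living and takes 1/9.
Kenji is living and takes 1/9.
Akira is living and takes 1/3.

Akira 1/3; Chiyo 1/3; Kaede 1/9; Kenji 1/9; Reiko 1/9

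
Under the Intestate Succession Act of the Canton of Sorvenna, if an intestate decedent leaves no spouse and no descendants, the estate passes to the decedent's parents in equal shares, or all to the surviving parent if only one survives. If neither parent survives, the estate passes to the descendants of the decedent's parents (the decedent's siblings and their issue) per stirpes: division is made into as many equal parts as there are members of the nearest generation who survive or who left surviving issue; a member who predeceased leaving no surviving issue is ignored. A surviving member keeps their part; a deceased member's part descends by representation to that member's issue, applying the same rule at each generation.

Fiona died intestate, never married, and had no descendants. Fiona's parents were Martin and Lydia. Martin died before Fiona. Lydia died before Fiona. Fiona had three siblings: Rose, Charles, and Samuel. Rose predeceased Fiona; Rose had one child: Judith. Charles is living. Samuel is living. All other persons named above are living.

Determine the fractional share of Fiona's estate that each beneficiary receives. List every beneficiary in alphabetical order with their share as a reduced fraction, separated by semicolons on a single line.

Charles 1/3; Judith 1/3; Samuel 1/3

Neither parent survives and there are no descendants, so the estate passes to Fiona's siblings and their issue per stirpes.
The estate is divided into 3 equal shares of 1/3 among Rose, Charles, Samuel.
Rose predeceased; the 1/3 allotted to Rose's branch passes to Rose's issue by representation.
Judith is the sole taker at this level and receives the full 1/3.
Charles is living and takes 1/3.
Samuel is living and takes 1/3.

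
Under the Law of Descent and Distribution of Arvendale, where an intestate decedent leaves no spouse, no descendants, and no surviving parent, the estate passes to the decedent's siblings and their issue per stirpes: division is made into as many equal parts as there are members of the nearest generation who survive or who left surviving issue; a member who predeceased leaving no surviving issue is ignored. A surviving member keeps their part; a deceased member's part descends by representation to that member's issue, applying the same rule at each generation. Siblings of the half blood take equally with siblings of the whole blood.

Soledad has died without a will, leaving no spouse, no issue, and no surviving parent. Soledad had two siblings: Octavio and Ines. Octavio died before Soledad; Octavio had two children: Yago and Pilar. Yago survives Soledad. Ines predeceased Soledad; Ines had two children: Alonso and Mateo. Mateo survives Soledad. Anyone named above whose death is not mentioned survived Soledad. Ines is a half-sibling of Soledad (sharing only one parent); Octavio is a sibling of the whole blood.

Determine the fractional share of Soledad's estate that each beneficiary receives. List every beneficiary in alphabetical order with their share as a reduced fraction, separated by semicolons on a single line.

Alonso 1/4; Mateo 1/4; Pilar 1/4; Yago 1/4

No spouse, descendants, or parent survives, so the estate passes to Soledad's siblings per stirpes.
Half-blood and whole-blood siblings take equally under the stated rule.
The estate is divided into 2 equal shares of 1/2 among Octavio, Ines.
Octavio predeceased; the 1/2 allotted to Octavio's branch passes to Octavio's issue by representation.
The 1/2 is divided into 2 equal shares of 1/4 among Yago, Pilar.
Yago is living and takes 1/4.
Pilar is living and takes 1/4.
Ines predeceased; the 1/2 allotted to Ines's branch passes to Ines's issue by representation.
The 1/2 is divided into 2 equal shares of 1/4 among Alonso, Mateo.
Alonso is living and takes 1/4.
Mateo is living and takes 1/4.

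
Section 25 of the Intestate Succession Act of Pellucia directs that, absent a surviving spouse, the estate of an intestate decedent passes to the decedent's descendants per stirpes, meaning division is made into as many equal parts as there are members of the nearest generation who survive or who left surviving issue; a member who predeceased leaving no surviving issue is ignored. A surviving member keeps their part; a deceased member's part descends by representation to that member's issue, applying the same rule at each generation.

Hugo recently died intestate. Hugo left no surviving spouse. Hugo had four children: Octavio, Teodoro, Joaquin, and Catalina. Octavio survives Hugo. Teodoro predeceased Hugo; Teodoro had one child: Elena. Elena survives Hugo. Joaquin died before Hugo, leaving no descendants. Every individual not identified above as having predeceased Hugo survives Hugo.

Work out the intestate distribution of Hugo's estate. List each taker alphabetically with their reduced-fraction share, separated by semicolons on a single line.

There is no surviving spouse, so the entire estate passes to Hugo's descendants per stirpes.
Joaquin left no surviving issue, so that branch lapses and is disregarded.
The estate is divided into 3 equal shares of 1/3 among Octavio, Teodoro, Catalina.
Octavio is living and takes 1/3.
Teodoro predeceased; the 1/3 allotted to Teodoro's branch passes to Teodoro's issue by representation.
Elena is the sole taker at this level and receives the full 1/3.
Catalina is living and takes 1/3.

Catalina 1/3; Elena 1/3; Octavio 1/3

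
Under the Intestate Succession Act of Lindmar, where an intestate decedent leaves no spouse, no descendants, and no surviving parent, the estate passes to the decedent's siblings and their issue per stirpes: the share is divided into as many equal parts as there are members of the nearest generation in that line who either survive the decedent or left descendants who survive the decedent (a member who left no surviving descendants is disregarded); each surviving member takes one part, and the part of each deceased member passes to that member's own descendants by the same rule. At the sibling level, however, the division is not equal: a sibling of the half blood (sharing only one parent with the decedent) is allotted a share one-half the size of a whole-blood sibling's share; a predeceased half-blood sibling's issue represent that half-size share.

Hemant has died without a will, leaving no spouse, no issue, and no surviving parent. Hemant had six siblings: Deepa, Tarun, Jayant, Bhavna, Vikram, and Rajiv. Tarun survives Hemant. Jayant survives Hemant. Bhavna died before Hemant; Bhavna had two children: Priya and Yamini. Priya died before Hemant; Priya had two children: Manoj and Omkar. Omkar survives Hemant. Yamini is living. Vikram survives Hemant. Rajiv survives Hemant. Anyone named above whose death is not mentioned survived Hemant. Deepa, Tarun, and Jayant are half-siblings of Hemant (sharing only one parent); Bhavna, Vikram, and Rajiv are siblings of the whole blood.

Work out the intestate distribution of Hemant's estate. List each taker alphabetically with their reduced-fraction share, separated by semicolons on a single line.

No spouse, descendants, or parent survives, so the estate passes to Hemant's siblings per stirpes.
Half-blood siblings count for one-half the weight of whole-blood siblings at the initial division.
Dividing 1 in proportion to weights (total weight 9/2): Deepa (weight 1/2) → 1/9; Tarun (weight 1/2) → 1/9; Jayant (weight 1/2) → 1/9; Bhavna (weight 1) → 2/9; Vikram (weight 1) → 2/9; Rajiv (weight 1) → 2/9.
Deepa is living and takes 1/9.
Tarun is living and takes 1/9.
Jayant is living and takes 1/9.
Bhavna predeceased; the 2/9 allotted to Bhavna's branch passes to Bhavna's issue by representation.
The 2/9 is divided into 2 equal shares of 1/9 among Priya, Yamini.
Priya predeceased; the 1/9 allotted to Priya's branch passes to Priya's issue by representation.
The 1/9 is divided into 2 equal shares of 1/18 among Manoj, Omkar.
Manoj is living and takes 1/18.
Omkar is living and takes 1/18.
Yamini is living and takes 1/9.
Vikram is living and takes 2/9.
Rajiv is living and takes 2/9.

Deepa 1/9; Jayant 1/9; Manoj 1/18; Omkar 1/18; Rajiv 2/9; Tarun 1/9; Vikram 2/9; Yamini 1/9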